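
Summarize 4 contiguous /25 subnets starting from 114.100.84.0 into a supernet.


Original prefix: /25
Number of subnets: 4 = 2^2
New prefix = 25 - 2 = 23
Supernet: 114.100.84.0/23


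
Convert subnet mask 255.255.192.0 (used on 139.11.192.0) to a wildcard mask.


Subnet mask: 255.255.192.0
Wildcard = 255.255.255.255 - subnet mask
255 - 255 = 0
255 - 255 = 0
255 - 192 = 63
255 - 0 = 255
Wildcard: 0.0.63.255


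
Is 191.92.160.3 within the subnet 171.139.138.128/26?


Subnet network: 171.139.138.128
Test IP AND mask: 191.92.160.0
No, 191.92.160.3 is not in 171.139.138.128/26


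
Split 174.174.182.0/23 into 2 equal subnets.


New prefix = 23 + 1 = 24
Each subnet has 256 addresses
  174.174.182.0/24
  174.174.183.0/24
Subnets: 174.174.182.0/24, 174.174.183.0/24


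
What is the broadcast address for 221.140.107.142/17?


Network: 221.140.0.0/17
Host bits = 15
Set all host bits to 1:
Broadcast: 221.140.127.255


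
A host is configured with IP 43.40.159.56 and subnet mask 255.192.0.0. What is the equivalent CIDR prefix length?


Binary: 11111111.11000000.00000000.00000000
Count leading 1s
Prefix: /10


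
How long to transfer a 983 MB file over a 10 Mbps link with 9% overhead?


Effective throughput = 10 * (1 - 9/100) = 9.1 Mbps
File size in Mb = 983 * 8 = 7864 Mb
Time = 7864 / 9.1
Time = 864.1758 seconds


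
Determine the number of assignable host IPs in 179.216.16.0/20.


Host bits = 32 - 20 = 12
Total addresses = 2^12 = 4096
Usable = total - 2 (network and broadcast)
Usable hosts: 4094


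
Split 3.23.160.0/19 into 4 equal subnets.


New prefix = 19 + 2 = 21
Each subnet has 2048 addresses
  3.23.160.0/21
  3.23.168.0/21
  3.23.176.0/21
  3.23.184.0/21
Subnets: 3.23.160.0/21, 3.23.168.0/21, 3.23.176.0/21, 3.23.184.0/21


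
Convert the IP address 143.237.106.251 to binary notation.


143 = 10001111
237 = 11101101
106 = 01101010
251 = 11111011
Binary: 10001111.11101101.01101010.11111011


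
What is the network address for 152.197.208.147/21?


IP:   10011000.11000101.11010000.10010011
Mask: 11111111.11111111.11111000.00000000
AND operation:
Net:  10011000.11000101.11010000.00000000
Network: 152.197.208.0/21


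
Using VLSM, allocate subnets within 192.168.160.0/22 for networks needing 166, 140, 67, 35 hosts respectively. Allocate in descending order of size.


166 hosts -> /24 (254 usable): 192.168.160.0/24
140 hosts -> /24 (254 usable): 192.168.161.0/24
67 hosts -> /25 (126 usable): 192.168.162.0/25
35 hosts -> /26 (62 usable): 192.168.162.128/26
Allocation: 192.168.160.0/24 (166 hosts, 254 usable); 192.168.161.0/24 (140 hosts, 254 usable); 192.168.162.0/25 (67 hosts, 126 usable); 192.168.162.128/26 (35 hosts, 62 usable)


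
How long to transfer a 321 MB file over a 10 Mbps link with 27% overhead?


Effective throughput = 10 * (1 - 27/100) = 7.3 Mbps
File size in Mb = 321 * 8 = 2568 Mb
Time = 2568 / 7.3
Time = 351.7808 seconds


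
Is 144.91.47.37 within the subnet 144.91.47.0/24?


Subnet network: 144.91.47.0
Test IP AND mask: 144.91.47.0
Yes, 144.91.47.37 is in 144.91.47.0/24


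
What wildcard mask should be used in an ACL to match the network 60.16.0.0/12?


Subnet mask: 255.240.0.0
Wildcard = 255.255.255.255 - subnet mask
255 - 255 = 0
255 - 240 = 15
255 - 0 = 255
255 - 0 = 255
Wildcard: 0.15.255.255


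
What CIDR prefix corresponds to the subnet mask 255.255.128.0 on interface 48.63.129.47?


Binary: 11111111.11111111.10000000.00000000
Count leading 1s
Prefix: /17


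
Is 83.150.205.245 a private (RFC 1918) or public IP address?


RFC 1918 private ranges:
  10.0.0.0/8 (10.0.0.0 - 10.255.255.255)
  172.16.0.0/12 (172.16.0.0 - 172.31.255.255)
  192.168.0.0/16 (192.168.0.0 - 192.168.255.255)
Public (not in any RFC 1918 range)


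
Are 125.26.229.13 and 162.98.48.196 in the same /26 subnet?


Mask: 255.255.255.192
125.26.229.13 AND mask = 125.26.229.0
162.98.48.196 AND mask = 162.98.48.192
No, different subnets (125.26.229.0 vs 162.98.48.192)


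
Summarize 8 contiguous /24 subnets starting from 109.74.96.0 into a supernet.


Original prefix: /24
Number of subnets: 8 = 2^3
New prefix = 24 - 3 = 21
Supernet: 109.74.96.0/21


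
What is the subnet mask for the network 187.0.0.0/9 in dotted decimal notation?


/9 means 9 network bits, 23 host bits
Binary: 11111111100000000000000000000000
Mask: 255.128.0.0


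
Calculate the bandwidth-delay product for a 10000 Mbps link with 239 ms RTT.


BDP = bandwidth * RTT
= 10000 Mbps * 239 ms
= 10000 * 1e6 * 239 / 1000 bits
= 2390000000 bits
= 298750000 bytes
= 291748.0469 KB
BDP = 2390000000 bits (298750000 bytes)


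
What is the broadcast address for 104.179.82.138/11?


Network: 104.160.0.0/11
Host bits = 21
Set all host bits to 1:
Broadcast: 104.191.255.255


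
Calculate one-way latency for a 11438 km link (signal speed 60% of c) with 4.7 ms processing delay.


Speed = 0.6 * 3e5 km/s = 180000 km/s
Propagation delay = 11438 / 180000 = 0.0635 s = 63.5444 ms
Processing delay = 4.7 ms
Total one-way latency = 68.2444 ms


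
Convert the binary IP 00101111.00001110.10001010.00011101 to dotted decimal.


00101111 = 47
00001110 = 14
10001010 = 138
00011101 = 29
IP: 47.14.138.29


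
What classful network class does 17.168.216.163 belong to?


First octet: 17
Binary: 00010001
0xxxxxxx -> Class A (1-126)
Class A, default mask 255.0.0.0 (/8)


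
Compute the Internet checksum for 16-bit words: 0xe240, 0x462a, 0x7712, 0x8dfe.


Sum all words (with carry folding):
+ 0xe240 = 0xe240
+ 0x462a = 0x286b
+ 0x7712 = 0x9f7d
+ 0x8dfe = 0x2d7c
One's complement: ~0x2d7c
Checksum = 0xd283


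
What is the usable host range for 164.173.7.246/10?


Network: 164.128.0.0
Broadcast: 164.191.255.255
First usable = network + 1
Last usable = broadcast - 1
Range: 164.128.0.1 to 164.191.255.254


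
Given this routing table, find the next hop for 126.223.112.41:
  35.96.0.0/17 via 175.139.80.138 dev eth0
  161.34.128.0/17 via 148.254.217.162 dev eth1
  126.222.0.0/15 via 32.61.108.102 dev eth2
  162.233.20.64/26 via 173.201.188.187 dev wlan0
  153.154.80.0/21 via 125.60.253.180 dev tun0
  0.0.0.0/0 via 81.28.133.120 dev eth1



Longest prefix match for 126.223.112.41:
  /17 35.96.0.0: no
  /17 161.34.128.0: no
  /15 126.222.0.0: MATCH
  /26 162.233.20.64: no
  /21 153.154.80.0: no
  /0 0.0.0.0: MATCH
Selected: next-hop 32.61.108.102 via eth2 (matched /15)


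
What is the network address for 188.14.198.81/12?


IP:   10111100.00001110.11000110.01010001
Mask: 11111111.11110000.00000000.00000000
AND operation:
Net:  10111100.00000000.00000000.00000000
Network: 188.0.0.0/12


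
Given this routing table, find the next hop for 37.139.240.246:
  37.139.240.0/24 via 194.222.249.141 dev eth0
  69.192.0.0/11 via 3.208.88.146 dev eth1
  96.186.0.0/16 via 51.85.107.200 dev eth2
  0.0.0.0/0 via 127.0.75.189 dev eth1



Longest prefix match for 37.139.240.246:
  /24 37.139.240.0: MATCH
  /11 69.192.0.0: no
  /16 96.186.0.0: no
  /0 0.0.0.0: MATCH
Selected: next-hop 194.222.249.141 via eth0 (matched /24)


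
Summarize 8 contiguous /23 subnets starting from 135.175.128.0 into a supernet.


Original prefix: /23
Number of subnets: 8 = 2^3
New prefix = 23 - 3 = 20
Supernet: 135.175.128.0/20


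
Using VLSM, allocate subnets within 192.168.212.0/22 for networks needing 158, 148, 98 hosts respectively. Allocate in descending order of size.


158 hosts -> /24 (254 usable): 192.168.212.0/24
148 hosts -> /24 (254 usable): 192.168.213.0/24
98 hosts -> /25 (126 usable): 192.168.214.0/25
Allocation: 192.168.212.0/24 (158 hosts, 254 usable); 192.168.213.0/24 (148 hosts, 254 usable); 192.168.214.0/25 (98 hosts, 126 usable)


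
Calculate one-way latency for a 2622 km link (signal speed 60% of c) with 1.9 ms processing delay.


Speed = 0.6 * 3e5 km/s = 180000 km/s
Propagation delay = 2622 / 180000 = 0.0146 s = 14.5667 ms
Processing delay = 1.9 ms
Total one-way latency = 16.4667 ms


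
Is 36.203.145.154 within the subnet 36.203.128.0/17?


Subnet network: 36.203.128.0
Test IP AND mask: 36.203.128.0
Yes, 36.203.145.154 is in 36.203.128.0/17


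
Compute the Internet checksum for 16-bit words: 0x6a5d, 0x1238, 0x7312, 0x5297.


Sum all words (with carry folding):
+ 0x6a5d = 0x6a5d
+ 0x1238 = 0x7c95
+ 0x7312 = 0xefa7
+ 0x5297 = 0x423f
One's complement: ~0x423f
Checksum = 0xbdc0


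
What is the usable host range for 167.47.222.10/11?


Network: 167.32.0.0
Broadcast: 167.63.255.255
First usable = network + 1
Last usable = broadcast - 1
Range: 167.32.0.1 to 167.63.255.254


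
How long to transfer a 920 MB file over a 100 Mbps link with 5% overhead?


Effective throughput = 100 * (1 - 5/100) = 95 Mbps
File size in Mb = 920 * 8 = 7360 Mb
Time = 7360 / 95
Time = 77.4737 seconds


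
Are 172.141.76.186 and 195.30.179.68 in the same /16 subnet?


Mask: 255.255.0.0
172.141.76.186 AND mask = 172.141.0.0
195.30.179.68 AND mask = 195.30.0.0
No, different subnets (172.141.0.0 vs 195.30.0.0)


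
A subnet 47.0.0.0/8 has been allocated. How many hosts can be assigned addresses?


Host bits = 32 - 8 = 24
Total addresses = 2^24 = 16777216
Usable = total - 2 (network and broadcast)
Usable hosts: 16777214


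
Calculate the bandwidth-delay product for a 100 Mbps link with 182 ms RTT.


BDP = bandwidth * RTT
= 100 Mbps * 182 ms
= 100 * 1e6 * 182 / 1000 bits
= 18200000 bits
= 2275000 bytes
= 2221.6797 KB
BDP = 18200000 bits (2275000 bytes)


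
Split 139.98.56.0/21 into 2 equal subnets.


New prefix = 21 + 1 = 22
Each subnet has 1024 addresses
  139.98.56.0/22
  139.98.60.0/22
Subnets: 139.98.56.0/22, 139.98.60.0/22


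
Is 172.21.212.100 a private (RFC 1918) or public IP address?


RFC 1918 private ranges:
  10.0.0.0/8 (10.0.0.0 - 10.255.255.255)
  172.16.0.0/12 (172.16.0.0 - 172.31.255.255)
  192.168.0.0/16 (192.168.0.0 - 192.168.255.255)
Private (in 172.16.0.0/12)


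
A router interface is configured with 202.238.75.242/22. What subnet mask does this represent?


/22 means 22 network bits, 10 host bits
Binary: 11111111111111111111110000000000
Mask: 255.255.252.0


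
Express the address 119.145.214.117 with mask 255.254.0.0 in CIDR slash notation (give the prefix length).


Binary: 11111111.11111110.00000000.00000000
Count leading 1s
Prefix: /15


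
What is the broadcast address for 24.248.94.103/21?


Network: 24.248.88.0/21
Host bits = 11
Set all host bits to 1:
Broadcast: 24.248.95.255


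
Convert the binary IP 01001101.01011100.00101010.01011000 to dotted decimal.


01001101 = 77
01011100 = 92
00101010 = 42
01011000 = 88
IP: 77.92.42.88


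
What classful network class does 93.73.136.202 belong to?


First octet: 93
Binary: 01011101
0xxxxxxx -> Class A (1-126)
Class A, default mask 255.0.0.0 (/8)


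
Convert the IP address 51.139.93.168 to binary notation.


51 = 00110011
139 = 10001011
93 = 01011101
168 = 10101000
Binary: 00110011.10001011.01011101.10101000


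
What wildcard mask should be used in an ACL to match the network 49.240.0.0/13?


Subnet mask: 255.248.0.0
Wildcard = 255.255.255.255 - subnet mask
255 - 255 = 0
255 - 248 = 7
255 - 0 = 255
255 - 0 = 255
Wildcard: 0.7.255.255


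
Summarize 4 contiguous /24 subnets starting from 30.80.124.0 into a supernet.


Original prefix: /24
Number of subnets: 4 = 2^2
New prefix = 24 - 2 = 22
Supernet: 30.80.124.0/22


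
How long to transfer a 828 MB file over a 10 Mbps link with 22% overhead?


Effective throughput = 10 * (1 - 22/100) = 7.8 Mbps
File size in Mb = 828 * 8 = 6624 Mb
Time = 6624 / 7.8
Time = 849.2308 seconds


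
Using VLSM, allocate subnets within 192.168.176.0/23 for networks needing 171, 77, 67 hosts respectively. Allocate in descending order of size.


171 hosts -> /24 (254 usable): 192.168.176.0/24
77 hosts -> /25 (126 usable): 192.168.177.0/25
67 hosts -> /25 (126 usable): 192.168.177.128/25
Allocation: 192.168.176.0/24 (171 hosts, 254 usable); 192.168.177.0/25 (77 hosts, 126 usable); 192.168.177.128/25 (67 hosts, 126 usable)


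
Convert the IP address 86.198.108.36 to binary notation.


86 = 01010110
198 = 11000110
108 = 01101100
36 = 00100100
Binary: 01010110.11000110.01101100.00100100


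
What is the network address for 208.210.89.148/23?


IP:   11010000.11010010.01011001.10010100
Mask: 11111111.11111111.11111110.00000000
AND operation:
Net:  11010000.11010010.01011000.00000000
Network: 208.210.88.0/23


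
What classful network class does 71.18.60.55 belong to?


First octet: 71
Binary: 01000111
0xxxxxxx -> Class A (1-126)
Class A, default mask 255.0.0.0 (/8)


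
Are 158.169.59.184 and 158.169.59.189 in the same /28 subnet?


Mask: 255.255.255.240
158.169.59.184 AND mask = 158.169.59.176
158.169.59.189 AND mask = 158.169.59.176
Yes, same subnet (158.169.59.176)


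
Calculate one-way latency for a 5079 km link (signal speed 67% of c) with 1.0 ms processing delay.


Speed = 0.67 * 3e5 km/s = 201000 km/s
Propagation delay = 5079 / 201000 = 0.0253 s = 25.2687 ms
Processing delay = 1.0 ms
Total one-way latency = 26.2687 ms


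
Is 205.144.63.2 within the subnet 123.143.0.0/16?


Subnet network: 123.143.0.0
Test IP AND mask: 205.144.0.0
No, 205.144.63.2 is not in 123.143.0.0/16


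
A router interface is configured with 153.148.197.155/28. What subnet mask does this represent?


/28 means 28 network bits, 4 host bits
Binary: 11111111111111111111111111110000
Mask: 255.255.255.240


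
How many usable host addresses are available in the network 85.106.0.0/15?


Host bits = 32 - 15 = 17
Total addresses = 2^17 = 131072
Usable = total - 2 (network and broadcast)
Usable hosts: 131070


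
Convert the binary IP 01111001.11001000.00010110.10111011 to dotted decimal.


01111001 = 121
11001000 = 200
00010110 = 22
10111011 = 187
IP: 121.200.22.187


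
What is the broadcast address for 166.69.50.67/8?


Network: 166.0.0.0/8
Host bits = 24
Set all host bits to 1:
Broadcast: 166.255.255.255


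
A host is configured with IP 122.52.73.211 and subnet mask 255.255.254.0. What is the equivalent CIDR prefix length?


Binary: 11111111.11111111.11111110.00000000
Count leading 1s
Prefix: /23


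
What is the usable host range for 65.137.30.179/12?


Network: 65.128.0.0
Broadcast: 65.143.255.255
First usable = network + 1
Last usable = broadcast - 1
Range: 65.128.0.1 to 65.143.255.254


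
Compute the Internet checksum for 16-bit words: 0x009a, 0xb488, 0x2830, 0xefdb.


Sum all words (with carry folding):
+ 0x009a = 0x009a
+ 0xb488 = 0xb522
+ 0x2830 = 0xdd52
+ 0xefdb = 0xcd2e
One's complement: ~0xcd2e
Checksum = 0x32d1


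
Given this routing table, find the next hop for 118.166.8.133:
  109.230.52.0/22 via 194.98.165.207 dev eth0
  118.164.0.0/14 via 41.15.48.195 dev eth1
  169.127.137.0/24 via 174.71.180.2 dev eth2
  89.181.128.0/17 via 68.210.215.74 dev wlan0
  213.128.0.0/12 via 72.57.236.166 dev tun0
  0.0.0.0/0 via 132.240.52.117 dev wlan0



Longest prefix match for 118.166.8.133:
  /22 109.230.52.0: no
  /14 118.164.0.0: MATCH
  /24 169.127.137.0: no
  /17 89.181.128.0: no
  /12 213.128.0.0: no
  /0 0.0.0.0: MATCH
Selected: next-hop 41.15.48.195 via eth1 (matched /14)


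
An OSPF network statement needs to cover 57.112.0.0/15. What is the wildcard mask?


Subnet mask: 255.254.0.0
Wildcard = 255.255.255.255 - subnet mask
255 - 255 = 0
255 - 254 = 1
255 - 0 = 255
255 - 0 = 255
Wildcard: 0.1.255.255


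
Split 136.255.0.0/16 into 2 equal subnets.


New prefix = 16 + 1 = 17
Each subnet has 32768 addresses
  136.255.0.0/17
  136.255.128.0/17
Subnets: 136.255.0.0/17, 136.255.128.0/17


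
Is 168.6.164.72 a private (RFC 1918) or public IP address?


RFC 1918 private ranges:
  10.0.0.0/8 (10.0.0.0 - 10.255.255.255)
  172.16.0.0/12 (172.16.0.0 - 172.31.255.255)
  192.168.0.0/16 (192.168.0.0 - 192.168.255.255)
Public (not in any RFC 1918 range)


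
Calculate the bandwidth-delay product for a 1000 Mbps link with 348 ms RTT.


BDP = bandwidth * RTT
= 1000 Mbps * 348 ms
= 1000 * 1e6 * 348 / 1000 bits
= 348000000 bits
= 43500000 bytes
= 42480.4688 KB
BDP = 348000000 bits (43500000 bytes)


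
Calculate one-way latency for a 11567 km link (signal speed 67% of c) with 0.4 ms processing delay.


Speed = 0.67 * 3e5 km/s = 201000 km/s
Propagation delay = 11567 / 201000 = 0.0575 s = 57.5473 ms
Processing delay = 0.4 ms
Total one-way latency = 57.9473 ms


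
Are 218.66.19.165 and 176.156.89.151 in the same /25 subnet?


Mask: 255.255.255.128
218.66.19.165 AND mask = 218.66.19.128
176.156.89.151 AND mask = 176.156.89.128
No, different subnets (218.66.19.128 vs 176.156.89.128)


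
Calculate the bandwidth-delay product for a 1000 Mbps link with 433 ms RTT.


BDP = bandwidth * RTT
= 1000 Mbps * 433 ms
= 1000 * 1e6 * 433 / 1000 bits
= 433000000 bits
= 54125000 bytes
= 52856.4453 KB
BDP = 433000000 bits (54125000 bytes)


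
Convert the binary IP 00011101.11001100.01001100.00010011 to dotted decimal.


00011101 = 29
11001100 = 204
01001100 = 76
00010011 = 19
IP: 29.204.76.19


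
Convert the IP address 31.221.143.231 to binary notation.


31 = 00011111
221 = 11011101
143 = 10001111
231 = 11100111
Binary: 00011111.11011101.10001111.11100111


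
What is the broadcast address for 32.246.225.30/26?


Network: 32.246.225.0/26
Host bits = 6
Set all host bits to 1:
Broadcast: 32.246.225.63


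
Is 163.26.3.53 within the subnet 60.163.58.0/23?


Subnet network: 60.163.58.0
Test IP AND mask: 163.26.2.0
No, 163.26.3.53 is not in 60.163.58.0/23


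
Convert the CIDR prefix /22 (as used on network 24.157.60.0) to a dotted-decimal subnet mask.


/22 means 22 network bits, 10 host bits
Binary: 11111111111111111111110000000000
Mask: 255.255.252.0


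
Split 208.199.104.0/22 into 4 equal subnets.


New prefix = 22 + 2 = 24
Each subnet has 256 addresses
  208.199.104.0/24
  208.199.105.0/24
  208.199.106.0/24
  208.199.107.0/24
Subnets: 208.199.104.0/24, 208.199.105.0/24, 208.199.106.0/24, 208.199.107.0/24


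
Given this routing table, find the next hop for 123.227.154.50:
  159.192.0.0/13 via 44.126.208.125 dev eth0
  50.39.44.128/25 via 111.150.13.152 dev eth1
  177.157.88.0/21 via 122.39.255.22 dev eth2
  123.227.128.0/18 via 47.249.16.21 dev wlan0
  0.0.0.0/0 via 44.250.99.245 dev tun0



Longest prefix match for 123.227.154.50:
  /13 159.192.0.0: no
  /25 50.39.44.128: no
  /21 177.157.88.0: no
  /18 123.227.128.0: MATCH
  /0 0.0.0.0: MATCH
Selected: next-hop 47.249.16.21 via wlan0 (matched /18)


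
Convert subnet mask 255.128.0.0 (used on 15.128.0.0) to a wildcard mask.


Subnet mask: 255.128.0.0
Wildcard = 255.255.255.255 - subnet mask
255 - 255 = 0
255 - 128 = 127
255 - 0 = 255
255 - 0 = 255
Wildcard: 0.127.255.255


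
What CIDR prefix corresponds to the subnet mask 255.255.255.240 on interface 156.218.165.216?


Binary: 11111111.11111111.11111111.11110000
Count leading 1s
Prefix: /28


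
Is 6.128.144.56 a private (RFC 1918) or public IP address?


RFC 1918 private ranges:
  10.0.0.0/8 (10.0.0.0 - 10.255.255.255)
  172.16.0.0/12 (172.16.0.0 - 172.31.255.255)
  192.168.0.0/16 (192.168.0.0 - 192.168.255.255)
Public (not in any RFC 1918 range)


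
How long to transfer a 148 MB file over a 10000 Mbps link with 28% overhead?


Effective throughput = 10000 * (1 - 28/100) = 7200 Mbps
File size in Mb = 148 * 8 = 1184 Mb
Time = 1184 / 7200
Time = 0.1644 seconds


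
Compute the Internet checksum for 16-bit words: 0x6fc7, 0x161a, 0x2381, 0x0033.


Sum all words (with carry folding):
+ 0x6fc7 = 0x6fc7
+ 0x161a = 0x85e1
+ 0x2381 = 0xa962
+ 0x0033 = 0xa995
One's complement: ~0xa995
Checksum = 0x566a


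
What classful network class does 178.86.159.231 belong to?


First octet: 178
Binary: 10110010
10xxxxxx -> Class B (128-191)
Class B, default mask 255.255.0.0 (/16)


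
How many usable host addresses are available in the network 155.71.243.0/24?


Host bits = 32 - 24 = 8
Total addresses = 2^8 = 256
Usable = total - 2 (network and broadcast)
Usable hosts: 254


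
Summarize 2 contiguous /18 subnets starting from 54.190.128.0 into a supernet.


Original prefix: /18
Number of subnets: 2 = 2^1
New prefix = 18 - 1 = 17
Supernet: 54.190.128.0/17


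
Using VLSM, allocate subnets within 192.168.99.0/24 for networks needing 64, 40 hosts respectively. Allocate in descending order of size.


64 hosts -> /25 (126 usable): 192.168.99.0/25
40 hosts -> /26 (62 usable): 192.168.99.128/26
Allocation: 192.168.99.0/25 (64 hosts, 126 usable); 192.168.99.128/26 (40 hosts, 62 usable)


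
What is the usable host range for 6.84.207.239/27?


Network: 6.84.207.224
Broadcast: 6.84.207.255
First usable = network + 1
Last usable = broadcast - 1
Range: 6.84.207.225 to 6.84.207.254


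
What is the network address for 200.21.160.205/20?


IP:   11001000.00010101.10100000.11001101
Mask: 11111111.11111111.11110000.00000000
AND operation:
Net:  11001000.00010101.10100000.00000000
Network: 200.21.160.0/20


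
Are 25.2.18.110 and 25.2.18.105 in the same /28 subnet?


Mask: 255.255.255.240
25.2.18.110 AND mask = 25.2.18.96
25.2.18.105 AND mask = 25.2.18.96
Yes, same subnet (25.2.18.96)


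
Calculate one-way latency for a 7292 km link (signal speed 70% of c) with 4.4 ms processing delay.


Speed = 0.7 * 3e5 km/s = 210000 km/s
Propagation delay = 7292 / 210000 = 0.0347 s = 34.7238 ms
Processing delay = 4.4 ms
Total one-way latency = 39.1238 ms


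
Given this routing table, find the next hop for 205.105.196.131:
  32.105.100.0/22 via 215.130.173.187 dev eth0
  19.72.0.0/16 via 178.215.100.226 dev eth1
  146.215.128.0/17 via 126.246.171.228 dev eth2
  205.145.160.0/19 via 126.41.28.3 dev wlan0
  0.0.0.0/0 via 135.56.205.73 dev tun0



Longest prefix match for 205.105.196.131:
  /22 32.105.100.0: no
  /16 19.72.0.0: no
  /17 146.215.128.0: no
  /19 205.145.160.0: no
  /0 0.0.0.0: MATCH
Selected: next-hop 135.56.205.73 via tun0 (matched /0)


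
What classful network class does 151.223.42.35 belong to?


First octet: 151
Binary: 10010111
10xxxxxx -> Class B (128-191)
Class B, default mask 255.255.0.0 (/16)


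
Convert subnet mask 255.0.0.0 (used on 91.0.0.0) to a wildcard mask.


Subnet mask: 255.0.0.0
Wildcard = 255.255.255.255 - subnet mask
255 - 255 = 0
255 - 0 = 255
255 - 0 = 255
255 - 0 = 255
Wildcard: 0.255.255.255


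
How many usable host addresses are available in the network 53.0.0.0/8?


Host bits = 32 - 8 = 24
Total addresses = 2^24 = 16777216
Usable = total - 2 (network and broadcast)
Usable hosts: 16777214


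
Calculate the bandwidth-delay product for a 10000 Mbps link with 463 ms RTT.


BDP = bandwidth * RTT
= 10000 Mbps * 463 ms
= 10000 * 1e6 * 463 / 1000 bits
= 4630000000 bits
= 578750000 bytes
= 565185.5469 KB
BDP = 4630000000 bits (578750000 bytes)


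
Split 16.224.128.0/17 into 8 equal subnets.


New prefix = 17 + 3 = 20
Each subnet has 4096 addresses
  16.224.128.0/20
  16.224.144.0/20
  16.224.160.0/20
  16.224.176.0/20
  16.224.192.0/20
  16.224.208.0/20
  16.224.224.0/20
  16.224.240.0/20
Subnets: 16.224.128.0/20, 16.224.144.0/20, 16.224.160.0/20, 16.224.176.0/20, 16.224.192.0/20, 16.224.208.0/20, 16.224.224.0/20, 16.224.240.0/20


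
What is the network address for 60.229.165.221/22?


IP:   00111100.11100101.10100101.11011101
Mask: 11111111.11111111.11111100.00000000
AND operation:
Net:  00111100.11100101.10100100.00000000
Network: 60.229.164.0/22


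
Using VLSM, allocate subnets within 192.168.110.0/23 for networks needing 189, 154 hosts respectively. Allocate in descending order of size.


189 hosts -> /24 (254 usable): 192.168.110.0/24
154 hosts -> /24 (254 usable): 192.168.111.0/24
Allocation: 192.168.110.0/24 (189 hosts, 254 usable); 192.168.111.0/24 (154 hosts, 254 usable)


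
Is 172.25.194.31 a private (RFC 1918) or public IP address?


RFC 1918 private ranges:
  10.0.0.0/8 (10.0.0.0 - 10.255.255.255)
  172.16.0.0/12 (172.16.0.0 - 172.31.255.255)
  192.168.0.0/16 (192.168.0.0 - 192.168.255.255)
Private (in 172.16.0.0/12)


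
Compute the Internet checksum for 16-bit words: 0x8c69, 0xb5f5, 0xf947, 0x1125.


Sum all words (with carry folding):
+ 0x8c69 = 0x8c69
+ 0xb5f5 = 0x425f
+ 0xf947 = 0x3ba7
+ 0x1125 = 0x4ccc
One's complement: ~0x4ccc
Checksum = 0xb333


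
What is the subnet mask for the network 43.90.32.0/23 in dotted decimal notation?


/23 means 23 network bits, 9 host bits
Binary: 11111111111111111111111000000000
Mask: 255.255.254.0


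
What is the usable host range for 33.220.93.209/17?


Network: 33.220.0.0
Broadcast: 33.220.127.255
First usable = network + 1
Last usable = broadcast - 1
Range: 33.220.0.1 to 33.220.127.254


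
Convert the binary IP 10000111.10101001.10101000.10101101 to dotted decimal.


10000111 = 135
10101001 = 169
10101000 = 168
10101101 = 173
IP: 135.169.168.173


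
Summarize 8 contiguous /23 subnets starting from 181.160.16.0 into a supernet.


Original prefix: /23
Number of subnets: 8 = 2^3
New prefix = 23 - 3 = 20
Supernet: 181.160.16.0/20


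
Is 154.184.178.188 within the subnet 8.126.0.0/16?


Subnet network: 8.126.0.0
Test IP AND mask: 154.184.0.0
No, 154.184.178.188 is not in 8.126.0.0/16


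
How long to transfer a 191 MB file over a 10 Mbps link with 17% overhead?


Effective throughput = 10 * (1 - 17/100) = 8.3 Mbps
File size in Mb = 191 * 8 = 1528 Mb
Time = 1528 / 8.3
Time = 184.0964 seconds


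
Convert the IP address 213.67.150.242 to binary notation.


213 = 11010101
67 = 01000011
150 = 10010110
242 = 11110010
Binary: 11010101.01000011.10010110.11110010


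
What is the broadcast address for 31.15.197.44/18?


Network: 31.15.192.0/18
Host bits = 14
Set all host bits to 1:
Broadcast: 31.15.255.255


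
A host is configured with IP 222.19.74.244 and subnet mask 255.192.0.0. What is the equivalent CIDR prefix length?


Binary: 11111111.11000000.00000000.00000000
Count leading 1s
Prefix: /10


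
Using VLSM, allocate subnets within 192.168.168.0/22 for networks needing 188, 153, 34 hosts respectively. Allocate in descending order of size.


188 hosts -> /24 (254 usable): 192.168.168.0/24
153 hosts -> /24 (254 usable): 192.168.169.0/24
34 hosts -> /26 (62 usable): 192.168.170.0/26
Allocation: 192.168.168.0/24 (188 hosts, 254 usable); 192.168.169.0/24 (153 hosts, 254 usable); 192.168.170.0/26 (34 hosts, 62 usable)


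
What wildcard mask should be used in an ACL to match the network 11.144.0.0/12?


Subnet mask: 255.240.0.0
Wildcard = 255.255.255.255 - subnet mask
255 - 255 = 0
255 - 240 = 15
255 - 0 = 255
255 - 0 = 255
Wildcard: 0.15.255.255


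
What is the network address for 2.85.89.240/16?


IP:   00000010.01010101.01011001.11110000
Mask: 11111111.11111111.00000000.00000000
AND operation:
Net:  00000010.01010101.00000000.00000000
Network: 2.85.0.0/16


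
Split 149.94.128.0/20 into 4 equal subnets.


New prefix = 20 + 2 = 22
Each subnet has 1024 addresses
  149.94.128.0/22
  149.94.132.0/22
  149.94.136.0/22
  149.94.140.0/22
Subnets: 149.94.128.0/22, 149.94.132.0/22, 149.94.136.0/22, 149.94.140.0/22


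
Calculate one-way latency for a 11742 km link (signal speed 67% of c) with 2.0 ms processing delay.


Speed = 0.67 * 3e5 km/s = 201000 km/s
Propagation delay = 11742 / 201000 = 0.0584 s = 58.4179 ms
Processing delay = 2.0 ms
Total one-way latency = 60.4179 ms


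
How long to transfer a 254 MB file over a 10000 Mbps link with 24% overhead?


Effective throughput = 10000 * (1 - 24/100) = 7600 Mbps
File size in Mb = 254 * 8 = 2032 Mb
Time = 2032 / 7600
Time = 0.2674 seconds


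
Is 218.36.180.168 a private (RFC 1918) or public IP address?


RFC 1918 private ranges:
  10.0.0.0/8 (10.0.0.0 - 10.255.255.255)
  172.16.0.0/12 (172.16.0.0 - 172.31.255.255)
  192.168.0.0/16 (192.168.0.0 - 192.168.255.255)
Public (not in any RFC 1918 range)


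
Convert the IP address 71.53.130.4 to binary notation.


71 = 01000111
53 = 00110101
130 = 10000010
4 = 00000100
Binary: 01000111.00110101.10000010.00000100


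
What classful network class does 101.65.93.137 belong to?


First octet: 101
Binary: 01100101
0xxxxxxx -> Class A (1-126)
Class A, default mask 255.0.0.0 (/8)


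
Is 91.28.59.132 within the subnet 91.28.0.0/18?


Subnet network: 91.28.0.0
Test IP AND mask: 91.28.0.0
Yes, 91.28.59.132 is in 91.28.0.0/18


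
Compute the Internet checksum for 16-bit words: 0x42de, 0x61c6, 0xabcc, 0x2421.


Sum all words (with carry folding):
+ 0x42de = 0x42de
+ 0x61c6 = 0xa4a4
+ 0xabcc = 0x5071
+ 0x2421 = 0x7492
One's complement: ~0x7492
Checksum = 0x8b6d


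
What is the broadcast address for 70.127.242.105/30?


Network: 70.127.242.104/30
Host bits = 2
Set all host bits to 1:
Broadcast: 70.127.242.107


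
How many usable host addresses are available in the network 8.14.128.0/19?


Host bits = 32 - 19 = 13
Total addresses = 2^13 = 8192
Usable = total - 2 (network and broadcast)
Usable hosts: 8190


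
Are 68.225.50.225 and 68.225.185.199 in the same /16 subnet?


Mask: 255.255.0.0
68.225.50.225 AND mask = 68.225.0.0
68.225.185.199 AND mask = 68.225.0.0
Yes, same subnet (68.225.0.0)


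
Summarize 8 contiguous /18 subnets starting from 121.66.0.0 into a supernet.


Original prefix: /18
Number of subnets: 8 = 2^3
New prefix = 18 - 3 = 15
Supernet: 121.66.0.0/15


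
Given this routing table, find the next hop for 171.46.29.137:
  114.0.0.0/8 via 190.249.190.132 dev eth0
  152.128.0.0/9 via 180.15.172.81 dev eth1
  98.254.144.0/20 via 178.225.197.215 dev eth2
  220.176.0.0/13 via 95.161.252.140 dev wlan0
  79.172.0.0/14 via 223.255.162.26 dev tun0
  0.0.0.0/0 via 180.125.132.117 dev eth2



Longest prefix match for 171.46.29.137:
  /8 114.0.0.0: no
  /9 152.128.0.0: no
  /20 98.254.144.0: no
  /13 220.176.0.0: no
  /14 79.172.0.0: no
  /0 0.0.0.0: MATCH
Selected: next-hop 180.125.132.117 via eth2 (matched /0)


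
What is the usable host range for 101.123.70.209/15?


Network: 101.122.0.0
Broadcast: 101.123.255.255
First usable = network + 1
Last usable = broadcast - 1
Range: 101.122.0.1 to 101.123.255.254


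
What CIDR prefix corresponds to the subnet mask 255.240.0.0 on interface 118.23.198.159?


Binary: 11111111.11110000.00000000.00000000
Count leading 1s
Prefix: /12


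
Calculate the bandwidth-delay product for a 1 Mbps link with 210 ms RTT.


BDP = bandwidth * RTT
= 1 Mbps * 210 ms
= 1 * 1e6 * 210 / 1000 bits
= 210000 bits
= 26250 bytes
= 25.6348 KB
BDP = 210000 bits (26250 bytes)


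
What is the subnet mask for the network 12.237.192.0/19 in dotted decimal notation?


/19 means 19 network bits, 13 host bits
Binary: 11111111111111111110000000000000
Mask: 255.255.224.0


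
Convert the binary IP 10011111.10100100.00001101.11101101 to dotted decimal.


10011111 = 159
10100100 = 164
00001101 = 13
11101101 = 237
IP: 159.164.13.237


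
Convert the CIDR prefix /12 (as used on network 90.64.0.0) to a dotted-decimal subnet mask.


/12 means 12 network bits, 20 host bits
Binary: 11111111111100000000000000000000
Mask: 255.240.0.0


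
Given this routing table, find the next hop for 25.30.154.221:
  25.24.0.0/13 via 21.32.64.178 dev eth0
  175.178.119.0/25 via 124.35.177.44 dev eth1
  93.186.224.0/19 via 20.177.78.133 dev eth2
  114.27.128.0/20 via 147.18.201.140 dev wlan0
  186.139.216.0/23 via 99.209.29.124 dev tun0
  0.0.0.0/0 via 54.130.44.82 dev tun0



Longest prefix match for 25.30.154.221:
  /13 25.24.0.0: MATCH
  /25 175.178.119.0: no
  /19 93.186.224.0: no
  /20 114.27.128.0: no
  /23 186.139.216.0: no
  /0 0.0.0.0: MATCH
Selected: next-hop 21.32.64.178 via eth0 (matched /13)


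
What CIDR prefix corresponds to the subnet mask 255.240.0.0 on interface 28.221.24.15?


Binary: 11111111.11110000.00000000.00000000
Count leading 1s
Prefix: /12


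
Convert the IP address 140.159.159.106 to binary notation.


140 = 10001100
159 = 10011111
159 = 10011111
106 = 01101010
Binary: 10001100.10011111.10011111.01101010


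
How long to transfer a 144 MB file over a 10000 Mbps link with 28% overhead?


Effective throughput = 10000 * (1 - 28/100) = 7200 Mbps
File size in Mb = 144 * 8 = 1152 Mb
Time = 1152 / 7200
Time = 0.16 seconds


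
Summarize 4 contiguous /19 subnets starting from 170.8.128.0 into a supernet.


Original prefix: /19
Number of subnets: 4 = 2^2
New prefix = 19 - 2 = 17
Supernet: 170.8.128.0/17


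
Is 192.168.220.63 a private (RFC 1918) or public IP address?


RFC 1918 private ranges:
  10.0.0.0/8 (10.0.0.0 - 10.255.255.255)
  172.16.0.0/12 (172.16.0.0 - 172.31.255.255)
  192.168.0.0/16 (192.168.0.0 - 192.168.255.255)
Private (in 192.168.0.0/16)


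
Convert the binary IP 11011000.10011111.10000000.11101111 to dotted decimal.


11011000 = 216
10011111 = 159
10000000 = 128
11101111 = 239
IP: 216.159.128.239


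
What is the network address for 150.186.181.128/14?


IP:   10010110.10111010.10110101.10000000
Mask: 11111111.11111100.00000000.00000000
AND operation:
Net:  10010110.10111000.00000000.00000000
Network: 150.184.0.0/14


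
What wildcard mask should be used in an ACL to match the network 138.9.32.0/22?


Subnet mask: 255.255.252.0
Wildcard = 255.255.255.255 - subnet mask
255 - 255 = 0
255 - 255 = 0
255 - 252 = 3
255 - 0 = 255
Wildcard: 0.0.3.255


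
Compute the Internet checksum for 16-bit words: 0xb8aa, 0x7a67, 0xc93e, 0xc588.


Sum all words (with carry folding):
+ 0xb8aa = 0xb8aa
+ 0x7a67 = 0x3312
+ 0xc93e = 0xfc50
+ 0xc588 = 0xc1d9
One's complement: ~0xc1d9
Checksum = 0x3e26


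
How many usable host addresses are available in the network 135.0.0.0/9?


Host bits = 32 - 9 = 23
Total addresses = 2^23 = 8388608
Usable = total - 2 (network and broadcast)
Usable hosts: 8388606


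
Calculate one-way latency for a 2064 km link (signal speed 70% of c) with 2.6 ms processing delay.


Speed = 0.7 * 3e5 km/s = 210000 km/s
Propagation delay = 2064 / 210000 = 0.0098 s = 9.8286 ms
Processing delay = 2.6 ms
Total one-way latency = 12.4286 ms


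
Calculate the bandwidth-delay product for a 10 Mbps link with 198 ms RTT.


BDP = bandwidth * RTT
= 10 Mbps * 198 ms
= 10 * 1e6 * 198 / 1000 bits
= 1980000 bits
= 247500 bytes
= 241.6992 KB
BDP = 1980000 bits (247500 bytes)


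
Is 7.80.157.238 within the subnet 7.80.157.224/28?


Subnet network: 7.80.157.224
Test IP AND mask: 7.80.157.224
Yes, 7.80.157.238 is in 7.80.157.224/28


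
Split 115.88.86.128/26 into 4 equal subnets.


New prefix = 26 + 2 = 28
Each subnet has 16 addresses
  115.88.86.128/28
  115.88.86.144/28
  115.88.86.160/28
  115.88.86.176/28
Subnets: 115.88.86.128/28, 115.88.86.144/28, 115.88.86.160/28, 115.88.86.176/28


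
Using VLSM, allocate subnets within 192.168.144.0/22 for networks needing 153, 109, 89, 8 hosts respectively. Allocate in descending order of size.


153 hosts -> /24 (254 usable): 192.168.144.0/24
109 hosts -> /25 (126 usable): 192.168.145.0/25
89 hosts -> /25 (126 usable): 192.168.145.128/25
8 hosts -> /28 (14 usable): 192.168.146.0/28
Allocation: 192.168.144.0/24 (153 hosts, 254 usable); 192.168.145.0/25 (109 hosts, 126 usable); 192.168.145.128/25 (89 hosts, 126 usable); 192.168.146.0/28 (8 hosts, 14 usable)


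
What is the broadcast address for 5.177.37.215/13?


Network: 5.176.0.0/13
Host bits = 19
Set all host bits to 1:
Broadcast: 5.183.255.255


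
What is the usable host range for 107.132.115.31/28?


Network: 107.132.115.16
Broadcast: 107.132.115.31
First usable = network + 1
Last usable = broadcast - 1
Range: 107.132.115.17 to 107.132.115.30


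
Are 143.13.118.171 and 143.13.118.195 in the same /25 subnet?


Mask: 255.255.255.128
143.13.118.171 AND mask = 143.13.118.128
143.13.118.195 AND mask = 143.13.118.128
Yes, same subnet (143.13.118.128)


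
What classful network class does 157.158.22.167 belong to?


First octet: 157
Binary: 10011101
10xxxxxx -> Class B (128-191)
Class B, default mask 255.255.0.0 (/16)


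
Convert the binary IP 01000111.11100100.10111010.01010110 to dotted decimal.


01000111 = 71
11100100 = 228
10111010 = 186
01010110 = 86
IP: 71.228.186.86


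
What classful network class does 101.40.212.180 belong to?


First octet: 101
Binary: 01100101
0xxxxxxx -> Class A (1-126)
Class A, default mask 255.0.0.0 (/8)


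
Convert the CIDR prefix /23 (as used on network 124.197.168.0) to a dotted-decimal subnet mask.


/23 means 23 network bits, 9 host bits
Binary: 11111111111111111111111000000000
Mask: 255.255.254.0


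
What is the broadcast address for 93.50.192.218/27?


Network: 93.50.192.192/27
Host bits = 5
Set all host bits to 1:
Broadcast: 93.50.192.223


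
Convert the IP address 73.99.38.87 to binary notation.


73 = 01001001
99 = 01100011
38 = 00100110
87 = 01010111
Binary: 01001001.01100011.00100110.01010111


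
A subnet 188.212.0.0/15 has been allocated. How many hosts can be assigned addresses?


Host bits = 32 - 15 = 17
Total addresses = 2^17 = 131072
Usable = total - 2 (network and broadcast)
Usable hosts: 131070


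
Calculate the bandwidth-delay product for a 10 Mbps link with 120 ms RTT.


BDP = bandwidth * RTT
= 10 Mbps * 120 ms
= 10 * 1e6 * 120 / 1000 bits
= 1200000 bits
= 150000 bytes
= 146.4844 KB
BDP = 1200000 bits (150000 bytes)


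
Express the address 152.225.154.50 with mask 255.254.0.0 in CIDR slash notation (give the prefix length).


Binary: 11111111.11111110.00000000.00000000
Count leading 1s
Prefix: /15


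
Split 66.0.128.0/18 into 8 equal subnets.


New prefix = 18 + 3 = 21
Each subnet has 2048 addresses
  66.0.128.0/21
  66.0.136.0/21
  66.0.144.0/21
  66.0.152.0/21
  66.0.160.0/21
  66.0.168.0/21
  66.0.176.0/21
  66.0.184.0/21
Subnets: 66.0.128.0/21, 66.0.136.0/21, 66.0.144.0/21, 66.0.152.0/21, 66.0.160.0/21, 66.0.168.0/21, 66.0.176.0/21, 66.0.184.0/21


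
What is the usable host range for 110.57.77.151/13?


Network: 110.56.0.0
Broadcast: 110.63.255.255
First usable = network + 1
Last usable = broadcast - 1
Range: 110.56.0.1 to 110.63.255.254


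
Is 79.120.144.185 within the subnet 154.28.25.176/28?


Subnet network: 154.28.25.176
Test IP AND mask: 79.120.144.176
No, 79.120.144.185 is not in 154.28.25.176/28


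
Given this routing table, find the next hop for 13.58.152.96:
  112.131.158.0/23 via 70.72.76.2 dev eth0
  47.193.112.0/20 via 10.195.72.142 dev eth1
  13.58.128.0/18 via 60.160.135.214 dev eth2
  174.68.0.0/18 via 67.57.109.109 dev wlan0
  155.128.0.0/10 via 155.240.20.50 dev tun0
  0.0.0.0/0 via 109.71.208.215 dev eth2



Longest prefix match for 13.58.152.96:
  /23 112.131.158.0: no
  /20 47.193.112.0: no
  /18 13.58.128.0: MATCH
  /18 174.68.0.0: no
  /10 155.128.0.0: no
  /0 0.0.0.0: MATCH
Selected: next-hop 60.160.135.214 via eth2 (matched /18)


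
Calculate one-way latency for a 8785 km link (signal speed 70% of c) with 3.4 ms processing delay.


Speed = 0.7 * 3e5 km/s = 210000 km/s
Propagation delay = 8785 / 210000 = 0.0418 s = 41.8333 ms
Processing delay = 3.4 ms
Total one-way latency = 45.2333 ms


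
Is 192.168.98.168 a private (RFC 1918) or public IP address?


RFC 1918 private ranges:
  10.0.0.0/8 (10.0.0.0 - 10.255.255.255)
  172.16.0.0/12 (172.16.0.0 - 172.31.255.255)
  192.168.0.0/16 (192.168.0.0 - 192.168.255.255)
Private (in 192.168.0.0/16)


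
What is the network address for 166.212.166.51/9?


IP:   10100110.11010100.10100110.00110011
Mask: 11111111.10000000.00000000.00000000
AND operation:
Net:  10100110.10000000.00000000.00000000
Network: 166.128.0.0/9


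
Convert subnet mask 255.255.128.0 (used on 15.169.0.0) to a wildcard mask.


Subnet mask: 255.255.128.0
Wildcard = 255.255.255.255 - subnet mask
255 - 255 = 0
255 - 255 = 0
255 - 128 = 127
255 - 0 = 255
Wildcard: 0.0.127.255
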